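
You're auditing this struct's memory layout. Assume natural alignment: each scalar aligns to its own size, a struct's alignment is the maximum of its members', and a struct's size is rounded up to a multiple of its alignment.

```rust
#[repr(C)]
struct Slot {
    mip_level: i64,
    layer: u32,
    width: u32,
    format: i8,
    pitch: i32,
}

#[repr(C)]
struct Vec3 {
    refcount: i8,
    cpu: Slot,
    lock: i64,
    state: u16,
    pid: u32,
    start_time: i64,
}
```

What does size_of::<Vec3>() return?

Slot: mip_level at 0 (size 8, align 8) → ends 8; layer at 8 (size 4, align 4) → ends 12; width at 12 (size 4, align 4) → ends 16; format at 16 (size 1, align 1) → ends 17; pad 3 to align 4 for pitch; pitch at 20 (size 4, align 4) → ends 24; total 24 bytes, alignment 8
refcount at 0 (size 1, align 1) → ends 1
pad 7 to align 8 for cpu
cpu at 8 (size 24, align 8) → ends 32
lock at 32 (size 8, align 8) → ends 40
state at 40 (size 2, align 2) → ends 42
pad 2 to align 4 for pid
pid at 44 (size 4, align 4) → ends 48
start_time at 48 (size 8, align 8) → ends 56
total 56 bytes, alignment 8

56 bytes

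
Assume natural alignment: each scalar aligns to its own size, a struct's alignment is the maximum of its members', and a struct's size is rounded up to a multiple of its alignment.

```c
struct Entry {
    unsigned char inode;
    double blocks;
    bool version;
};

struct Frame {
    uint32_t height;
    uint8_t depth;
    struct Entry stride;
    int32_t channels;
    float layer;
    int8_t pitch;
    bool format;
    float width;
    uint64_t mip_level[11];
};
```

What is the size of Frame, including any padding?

136 bytes

Entry: inode at 0 (size 1, align 1) → ends 1; pad 7 to align 8 for blocks; blocks at 8 (size 8, align 8) → ends 16; version at 16 (size 1, align 1) → ends 17; tail pad 7 to reach multiple of 8; total 24 bytes, alignment 8
height at 0 (size 4, align 4) → ends 4
depth at 4 (size 1, align 1) → ends 5
pad 3 to align 8 for stride
stride at 8 (size 24, align 8) → ends 32
channels at 32 (size 4, align 4) → ends 36
layer at 36 (size 4, align 4) → ends 40
pitch at 40 (size 1, align 1) → ends 41
format at 41 (size 1, align 1) → ends 42
pad 2 to align 4 for width
width at 44 (size 4, align 4) → ends 48
mip_level at 48 (size 88, align 8) → ends 136
total 136 bytes, alignment 8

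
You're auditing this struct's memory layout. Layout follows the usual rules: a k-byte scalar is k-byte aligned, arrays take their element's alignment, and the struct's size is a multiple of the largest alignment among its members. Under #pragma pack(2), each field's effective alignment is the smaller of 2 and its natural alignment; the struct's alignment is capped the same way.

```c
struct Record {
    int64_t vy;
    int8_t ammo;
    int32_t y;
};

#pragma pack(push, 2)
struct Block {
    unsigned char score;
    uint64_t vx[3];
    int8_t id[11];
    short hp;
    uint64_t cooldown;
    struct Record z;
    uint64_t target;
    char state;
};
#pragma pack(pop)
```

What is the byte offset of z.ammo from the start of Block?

Record: vy at 0 (size 8, align 8) → ends 8; ammo at 8 (size 1, align 1) → ends 9; pad 3 to align 4 for y; y at 12 (size 4, align 4) → ends 16; total 16 bytes, alignment 8
score at 0 (size 1, align 1) → ends 1
pad 1 to align 2 for vx
vx at 2 (size 24, align 2) → ends 26
id at 26 (size 11, align 1) → ends 37
pad 1 to align 2 for hp
hp at 38 (size 2, align 2) → ends 40
cooldown at 40 (size 8, align 2) → ends 48
z at 48 (size 16, align 2) → ends 64
within Record: ammo at 8
48 + 8 = 56

56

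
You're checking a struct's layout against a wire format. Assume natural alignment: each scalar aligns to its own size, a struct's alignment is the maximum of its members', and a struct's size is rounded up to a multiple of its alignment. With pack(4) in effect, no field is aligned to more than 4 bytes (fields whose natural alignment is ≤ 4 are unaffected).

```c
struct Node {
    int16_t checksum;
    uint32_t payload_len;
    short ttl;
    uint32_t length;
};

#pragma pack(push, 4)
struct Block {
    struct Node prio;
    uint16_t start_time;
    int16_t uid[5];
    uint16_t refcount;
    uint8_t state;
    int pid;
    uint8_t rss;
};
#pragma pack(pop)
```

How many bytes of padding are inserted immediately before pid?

Node: checksum at 0 (size 2, align 2) → ends 2; pad 2 to align 4 for payload_len; payload_len at 4 (size 4, align 4) → ends 8; ttl at 8 (size 2, align 2) → ends 10; pad 2 to align 4 for length; length at 12 (size 4, align 4) → ends 16; total 16 bytes, alignment 4
prio at 0 (size 16, align 4) → ends 16
start_time at 16 (size 2, align 2) → ends 18
uid at 18 (size 10, align 2) → ends 28
refcount at 28 (size 2, align 2) → ends 30
state at 30 (size 1, align 1) → ends 31
pad 1 to align 4 for pid
pid at 32 (size 4, align 4) → ends 36

1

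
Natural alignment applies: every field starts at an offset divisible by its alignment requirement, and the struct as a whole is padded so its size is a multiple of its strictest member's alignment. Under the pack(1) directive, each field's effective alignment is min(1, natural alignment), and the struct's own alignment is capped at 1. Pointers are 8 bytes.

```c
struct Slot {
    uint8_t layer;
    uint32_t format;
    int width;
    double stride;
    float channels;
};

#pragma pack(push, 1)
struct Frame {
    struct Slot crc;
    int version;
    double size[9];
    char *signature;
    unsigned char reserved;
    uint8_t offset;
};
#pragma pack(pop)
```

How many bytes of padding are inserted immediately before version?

0

Slot: @0: layer [1B, align 1] → 1; +3 pad (align 4); @4: format [4B, align 4] → 8; @8: width [4B, align 4] → 12; +4 pad (align 8); @16: stride [8B, align 8] → 24; @24: channels [4B, align 4] → 28; +4 tail pad (align 8); size 32, align 8
@0: crc [32B, align 1] → 32
@32: version [4B, align 1] → 36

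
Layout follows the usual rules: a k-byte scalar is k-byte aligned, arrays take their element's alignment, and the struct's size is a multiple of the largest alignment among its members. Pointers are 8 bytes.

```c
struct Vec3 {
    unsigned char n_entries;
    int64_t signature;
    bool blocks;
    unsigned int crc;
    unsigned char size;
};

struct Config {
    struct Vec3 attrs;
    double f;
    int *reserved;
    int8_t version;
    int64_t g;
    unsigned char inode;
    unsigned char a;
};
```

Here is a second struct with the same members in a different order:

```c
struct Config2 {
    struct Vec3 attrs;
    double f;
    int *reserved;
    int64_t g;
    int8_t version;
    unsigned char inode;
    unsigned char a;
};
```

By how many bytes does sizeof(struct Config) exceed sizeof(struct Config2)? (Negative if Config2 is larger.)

Vec3: @0: n_entries [1B, align 1] → 1; +7 pad (align 8); @8: signature [8B, align 8] → 16; @16: blocks [1B, align 1] → 17; +3 pad (align 4); @20: crc [4B, align 4] → 24; @24: size [1B, align 1] → 25; +7 tail pad (align 8); size 32, align 8
@0: attrs [32B, align 8] → 32
@32: f [8B, align 8] → 40
@40: reserved [8B, align 8] → 48
@48: version [1B, align 1] → 49
+7 pad (align 8)
@56: g [8B, align 8] → 64
@64: inode [1B, align 1] → 65
@65: a [1B, align 1] → 66
+6 tail pad (align 8)
size 72, align 8
— Config2 —
@0: attrs [32B, align 8] → 32
@32: f [8B, align 8] → 40
@40: reserved [8B, align 8] → 48
@48: g [8B, align 8] → 56
@56: version [1B, align 1] → 57
@57: inode [1B, align 1] → 58
@58: a [1B, align 1] → 59
+5 tail pad (align 8)
size 64, align 8
72 − 64 = 8

8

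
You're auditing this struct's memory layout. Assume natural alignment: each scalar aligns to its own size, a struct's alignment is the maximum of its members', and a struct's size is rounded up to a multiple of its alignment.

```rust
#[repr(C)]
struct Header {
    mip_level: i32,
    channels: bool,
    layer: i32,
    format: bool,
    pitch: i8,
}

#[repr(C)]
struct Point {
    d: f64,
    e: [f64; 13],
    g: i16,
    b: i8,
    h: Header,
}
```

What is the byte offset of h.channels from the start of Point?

Header: @0: mip_level [4B, align 4] → 4; @4: channels [1B, align 1] → 5; +3 pad (align 4); @8: layer [4B, align 4] → 12; @12: format [1B, align 1] → 13; @13: pitch [1B, align 1] → 14; +2 tail pad (align 4); size 16, align 4
@0: d [8B, align 8] → 8
@8: e [104B, align 8] → 112
@112: g [2B, align 2] → 114
@114: b [1B, align 1] → 115
+1 pad (align 4)
@116: h [16B, align 4] → 132
within Header: channels at 4
116 + 4 = 120

120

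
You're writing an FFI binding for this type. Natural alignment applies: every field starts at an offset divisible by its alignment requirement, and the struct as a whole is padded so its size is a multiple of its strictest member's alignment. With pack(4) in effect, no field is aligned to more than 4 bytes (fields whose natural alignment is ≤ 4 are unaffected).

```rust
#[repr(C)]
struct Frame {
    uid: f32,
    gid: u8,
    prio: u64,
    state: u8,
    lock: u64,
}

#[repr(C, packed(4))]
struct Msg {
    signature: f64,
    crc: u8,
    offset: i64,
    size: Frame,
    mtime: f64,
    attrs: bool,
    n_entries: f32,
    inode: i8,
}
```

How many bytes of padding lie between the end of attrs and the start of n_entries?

Frame: 0..4  uid  (4B, 4-aligned); 4..5  gid  (1B, 1-aligned); 5..8  -- padding (3B); 8..16  prio  (8B, 8-aligned); 16..17  state  (1B, 1-aligned); 17..24  -- padding (7B); 24..32  lock  (8B, 8-aligned); sizeof = 32, alignof = 8
0..8  signature  (8B, 4-aligned)
8..9  crc  (1B, 1-aligned)
9..12  -- padding (3B)
12..20  offset  (8B, 4-aligned)
20..52  size  (32B, 4-aligned)
52..60  mtime  (8B, 4-aligned)
60..61  attrs  (1B, 1-aligned)
61..64  -- padding (3B)
64..68  n_entries  (4B, 4-aligned)

3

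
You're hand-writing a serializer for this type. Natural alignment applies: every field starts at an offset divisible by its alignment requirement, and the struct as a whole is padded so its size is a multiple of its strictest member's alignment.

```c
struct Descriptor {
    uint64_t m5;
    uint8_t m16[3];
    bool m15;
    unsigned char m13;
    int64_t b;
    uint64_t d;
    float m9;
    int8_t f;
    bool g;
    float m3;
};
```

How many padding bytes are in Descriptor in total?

m5 at 0 (size 8, align 8) → ends 8
m16 at 8 (size 3, align 1) → ends 11
m15 at 11 (size 1, align 1) → ends 12
m13 at 12 (size 1, align 1) → ends 13
pad 3 to align 8 for b
b at 16 (size 8, align 8) → ends 24
d at 24 (size 8, align 8) → ends 32
m9 at 32 (size 4, align 4) → ends 36
f at 36 (size 1, align 1) → ends 37
g at 37 (size 1, align 1) → ends 38
pad 2 to align 4 for m3
m3 at 40 (size 4, align 4) → ends 44
tail pad 4 to reach multiple of 8
total 48 bytes, alignment 8
data bytes 39, size 48 → padding 9

9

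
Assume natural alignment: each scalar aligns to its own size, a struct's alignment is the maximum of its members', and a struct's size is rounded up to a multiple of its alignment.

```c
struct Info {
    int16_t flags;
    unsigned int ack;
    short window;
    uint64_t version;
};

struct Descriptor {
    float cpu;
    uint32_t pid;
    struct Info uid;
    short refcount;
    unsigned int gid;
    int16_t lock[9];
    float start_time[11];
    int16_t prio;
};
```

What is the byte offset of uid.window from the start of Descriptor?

16

Info: flags at 0 (size 2, align 2) → ends 2; pad 2 to align 4 for ack; ack at 4 (size 4, align 4) → ends 8; window at 8 (size 2, align 2) → ends 10; pad 6 to align 8 for version; version at 16 (size 8, align 8) → ends 24; total 24 bytes, alignment 8
cpu at 0 (size 4, align 4) → ends 4
pid at 4 (size 4, align 4) → ends 8
uid at 8 (size 24, align 8) → ends 32
within Info: window at 8
8 + 8 = 16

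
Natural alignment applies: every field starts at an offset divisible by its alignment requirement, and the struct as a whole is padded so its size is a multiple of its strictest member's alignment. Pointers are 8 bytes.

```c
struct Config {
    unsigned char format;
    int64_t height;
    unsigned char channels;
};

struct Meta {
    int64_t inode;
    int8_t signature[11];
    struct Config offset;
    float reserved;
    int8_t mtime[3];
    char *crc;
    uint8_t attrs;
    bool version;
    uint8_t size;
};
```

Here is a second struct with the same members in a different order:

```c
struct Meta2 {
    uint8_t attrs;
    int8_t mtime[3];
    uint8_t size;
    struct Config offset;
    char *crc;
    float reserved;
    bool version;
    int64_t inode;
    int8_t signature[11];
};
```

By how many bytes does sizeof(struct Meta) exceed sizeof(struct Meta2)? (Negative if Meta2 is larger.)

Config: format at 0 (size 1, align 1) → ends 1; pad 7 to align 8 for height; height at 8 (size 8, align 8) → ends 16; channels at 16 (size 1, align 1) → ends 17; tail pad 7 to reach multiple of 8; total 24 bytes, alignment 8
inode at 0 (size 8, align 8) → ends 8
signature at 8 (size 11, align 1) → ends 19
pad 5 to align 8 for offset
offset at 24 (size 24, align 8) → ends 48
reserved at 48 (size 4, align 4) → ends 52
mtime at 52 (size 3, align 1) → ends 55
pad 1 to align 8 for crc
crc at 56 (size 8, align 8) → ends 64
attrs at 64 (size 1, align 1) → ends 65
version at 65 (size 1, align 1) → ends 66
size at 66 (size 1, align 1) → ends 67
tail pad 5 to reach multiple of 8
total 72 bytes, alignment 8
— Meta2 —
attrs at 0 (size 1, align 1) → ends 1
mtime at 1 (size 3, align 1) → ends 4
size at 4 (size 1, align 1) → ends 5
pad 3 to align 8 for offset
offset at 8 (size 24, align 8) → ends 32
crc at 32 (size 8, align 8) → ends 40
reserved at 40 (size 4, align 4) → ends 44
version at 44 (size 1, align 1) → ends 45
pad 3 to align 8 for inode
inode at 48 (size 8, align 8) → ends 56
signature at 56 (size 11, align 1) → ends 67
tail pad 5 to reach multiple of 8
total 72 bytes, alignment 8
72 − 72 = 0

0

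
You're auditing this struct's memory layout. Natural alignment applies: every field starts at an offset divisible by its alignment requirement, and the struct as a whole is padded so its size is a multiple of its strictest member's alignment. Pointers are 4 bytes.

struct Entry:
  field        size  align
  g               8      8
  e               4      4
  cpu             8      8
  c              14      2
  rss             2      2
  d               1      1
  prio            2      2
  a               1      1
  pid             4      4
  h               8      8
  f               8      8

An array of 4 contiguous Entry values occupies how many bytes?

@0: g [8B, align 8] → 8
@8: e [4B, align 4] → 12
+4 pad (align 8)
@16: cpu [8B, align 8] → 24
@24: c [14B, align 2] → 38
@38: rss [2B, align 2] → 40
@40: d [1B, align 1] → 41
+1 pad (align 2)
@42: prio [2B, align 2] → 44
@44: a [1B, align 1] → 45
+3 pad (align 4)
@48: pid [4B, align 4] → 52
+4 pad (align 8)
@56: h [8B, align 8] → 64
@64: f [8B, align 8] → 72
size 72, align 8
array of 4: 4 × 72 = 288

288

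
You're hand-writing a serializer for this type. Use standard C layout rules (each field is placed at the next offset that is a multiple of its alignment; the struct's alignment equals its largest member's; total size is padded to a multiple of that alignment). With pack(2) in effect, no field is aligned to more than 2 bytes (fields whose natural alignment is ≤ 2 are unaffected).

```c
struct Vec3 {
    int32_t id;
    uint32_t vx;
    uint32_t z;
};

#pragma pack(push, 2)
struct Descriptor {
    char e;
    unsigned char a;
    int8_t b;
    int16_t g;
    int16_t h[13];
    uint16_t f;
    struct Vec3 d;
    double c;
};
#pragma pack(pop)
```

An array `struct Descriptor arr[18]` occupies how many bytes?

972

Vec3: 0..4  id  (4B, 4-aligned); 4..8  vx  (4B, 4-aligned); 8..12  z  (4B, 4-aligned); sizeof = 12, alignof = 4
0..1  e  (1B, 1-aligned)
1..2  a  (1B, 1-aligned)
2..3  b  (1B, 1-aligned)
3..4  -- padding (1B)
4..6  g  (2B, 2-aligned)
6..32  h  (26B, 2-aligned)
32..34  f  (2B, 2-aligned)
34..46  d  (12B, 2-aligned)
46..54  c  (8B, 2-aligned)
sizeof = 54, alignof = 2
array of 18: 18 × 54 = 972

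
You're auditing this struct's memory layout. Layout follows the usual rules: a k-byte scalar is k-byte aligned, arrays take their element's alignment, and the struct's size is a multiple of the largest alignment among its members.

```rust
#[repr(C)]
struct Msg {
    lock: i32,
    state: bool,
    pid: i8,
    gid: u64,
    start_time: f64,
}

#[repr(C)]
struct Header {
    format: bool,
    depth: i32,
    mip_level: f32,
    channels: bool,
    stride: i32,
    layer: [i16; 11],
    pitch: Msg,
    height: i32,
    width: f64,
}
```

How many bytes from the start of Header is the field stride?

Msg: @0: lock [4B, align 4] → 4; @4: state [1B, align 1] → 5; @5: pid [1B, align 1] → 6; +2 pad (align 8); @8: gid [8B, align 8] → 16; @16: start_time [8B, align 8] → 24; size 24, align 8
@0: format [1B, align 1] → 1
+3 pad (align 4)
@4: depth [4B, align 4] → 8
@8: mip_level [4B, align 4] → 12
@12: channels [1B, align 1] → 13
+3 pad (align 4)
@16: stride [4B, align 4] → 20

16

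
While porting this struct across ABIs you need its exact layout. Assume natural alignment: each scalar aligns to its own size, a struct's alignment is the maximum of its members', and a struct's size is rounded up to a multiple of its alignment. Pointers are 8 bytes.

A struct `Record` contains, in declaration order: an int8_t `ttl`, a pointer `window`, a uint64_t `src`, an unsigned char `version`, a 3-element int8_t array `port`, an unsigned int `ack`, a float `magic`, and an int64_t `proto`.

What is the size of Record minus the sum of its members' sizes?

ttl at 0 (size 1, align 1) → ends 1
pad 7 to align 8 for window
window at 8 (size 8, align 8) → ends 16
src at 16 (size 8, align 8) → ends 24
version at 24 (size 1, align 1) → ends 25
port at 25 (size 3, align 1) → ends 28
ack at 28 (size 4, align 4) → ends 32
magic at 32 (size 4, align 4) → ends 36
pad 4 to align 8 for proto
proto at 40 (size 8, align 8) → ends 48
total 48 bytes, alignment 8
data bytes 37, size 48 → padding 11

11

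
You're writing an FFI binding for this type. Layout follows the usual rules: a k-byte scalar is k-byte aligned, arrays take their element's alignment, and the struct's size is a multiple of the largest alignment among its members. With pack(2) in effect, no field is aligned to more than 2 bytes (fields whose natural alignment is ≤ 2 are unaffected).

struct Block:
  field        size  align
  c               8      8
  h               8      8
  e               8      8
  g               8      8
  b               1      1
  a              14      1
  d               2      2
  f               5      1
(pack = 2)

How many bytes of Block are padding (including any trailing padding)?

2

0..8  c  (8B, 2-aligned)
8..16  h  (8B, 2-aligned)
16..24  e  (8B, 2-aligned)
24..32  g  (8B, 2-aligned)
32..33  b  (1B, 1-aligned)
33..47  a  (14B, 1-aligned)
47..48  -- padding (1B)
48..50  d  (2B, 2-aligned)
50..55  f  (5B, 1-aligned)
55..56  -- tail padding (1B)
sizeof = 56, alignof = 2
data bytes 54, size 56 → padding 2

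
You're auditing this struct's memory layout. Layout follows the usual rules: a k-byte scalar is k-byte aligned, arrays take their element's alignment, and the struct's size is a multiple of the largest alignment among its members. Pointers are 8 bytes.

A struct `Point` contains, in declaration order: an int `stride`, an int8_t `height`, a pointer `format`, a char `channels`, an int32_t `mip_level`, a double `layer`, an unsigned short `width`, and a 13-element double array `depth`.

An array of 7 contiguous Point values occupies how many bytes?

@0: stride [4B, align 4] → 4
@4: height [1B, align 1] → 5
+3 pad (align 8)
@8: format [8B, align 8] → 16
@16: channels [1B, align 1] → 17
+3 pad (align 4)
@20: mip_level [4B, align 4] → 24
@24: layer [8B, align 8] → 32
@32: width [2B, align 2] → 34
+6 pad (align 8)
@40: depth [104B, align 8] → 144
size 144, align 8
array of 7: 7 × 144 = 1008

1008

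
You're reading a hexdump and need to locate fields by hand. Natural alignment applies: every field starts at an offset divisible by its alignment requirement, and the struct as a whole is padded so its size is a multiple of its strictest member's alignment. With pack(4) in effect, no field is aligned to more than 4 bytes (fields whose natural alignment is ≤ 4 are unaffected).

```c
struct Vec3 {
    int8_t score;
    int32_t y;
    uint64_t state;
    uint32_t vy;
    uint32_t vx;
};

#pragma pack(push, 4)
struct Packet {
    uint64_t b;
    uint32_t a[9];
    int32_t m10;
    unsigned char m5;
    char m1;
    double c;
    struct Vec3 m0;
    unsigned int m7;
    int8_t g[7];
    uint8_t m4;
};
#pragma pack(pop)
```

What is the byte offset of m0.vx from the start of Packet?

Vec3: score at 0 (size 1, align 1) → ends 1; pad 3 to align 4 for y; y at 4 (size 4, align 4) → ends 8; state at 8 (size 8, align 8) → ends 16; vy at 16 (size 4, align 4) → ends 20; vx at 20 (size 4, align 4) → ends 24; total 24 bytes, alignment 8
b at 0 (size 8, align 4) → ends 8
a at 8 (size 36, align 4) → ends 44
m10 at 44 (size 4, align 4) → ends 48
m5 at 48 (size 1, align 1) → ends 49
m1 at 49 (size 1, align 1) → ends 50
pad 2 to align 4 for c
c at 52 (size 8, align 4) → ends 60
m0 at 60 (size 24, align 4) → ends 84
within Vec3: vx at 20
60 + 20 = 80

80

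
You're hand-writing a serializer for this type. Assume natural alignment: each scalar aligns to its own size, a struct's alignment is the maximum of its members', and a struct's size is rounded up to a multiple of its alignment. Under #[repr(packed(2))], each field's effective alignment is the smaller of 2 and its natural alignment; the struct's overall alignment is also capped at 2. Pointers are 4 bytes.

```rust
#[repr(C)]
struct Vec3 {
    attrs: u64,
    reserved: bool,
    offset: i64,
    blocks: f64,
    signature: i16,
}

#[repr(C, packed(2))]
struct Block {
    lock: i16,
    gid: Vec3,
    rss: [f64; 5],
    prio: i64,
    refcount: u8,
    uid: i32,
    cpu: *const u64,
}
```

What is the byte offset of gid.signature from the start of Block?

Vec3: @0: attrs [8B, align 8] → 8; @8: reserved [1B, align 1] → 9; +7 pad (align 8); @16: offset [8B, align 8] → 24; @24: blocks [8B, align 8] → 32; @32: signature [2B, align 2] → 34; +6 tail pad (align 8); size 40, align 8
@0: lock [2B, align 2] → 2
@2: gid [40B, align 2] → 42
within Vec3: signature at 32
2 + 32 = 34

34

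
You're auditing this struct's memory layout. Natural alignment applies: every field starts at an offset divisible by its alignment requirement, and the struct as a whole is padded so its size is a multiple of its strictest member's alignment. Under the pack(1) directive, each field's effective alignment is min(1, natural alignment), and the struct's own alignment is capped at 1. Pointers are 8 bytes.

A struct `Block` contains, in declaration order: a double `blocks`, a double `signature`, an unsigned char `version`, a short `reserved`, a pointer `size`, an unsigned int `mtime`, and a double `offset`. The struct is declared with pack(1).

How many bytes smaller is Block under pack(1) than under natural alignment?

natural layout:
  blocks at 0 (size 8, align 8) → ends 8
  signature at 8 (size 8, align 8) → ends 16
  version at 16 (size 1, align 1) → ends 17
  pad 1 to align 2 for reserved
  reserved at 18 (size 2, align 2) → ends 20
  pad 4 to align 8 for size
  size at 24 (size 8, align 8) → ends 32
  mtime at 32 (size 4, align 4) → ends 36
  pad 4 to align 8 for offset
  offset at 40 (size 8, align 8) → ends 48
  total 48 bytes, alignment 8
packed(1) layout:
  blocks at 0 (size 8, align 1) → ends 8
  signature at 8 (size 8, align 1) → ends 16
  version at 16 (size 1, align 1) → ends 17
  reserved at 17 (size 2, align 1) → ends 19
  size at 19 (size 8, align 1) → ends 27
  mtime at 27 (size 4, align 1) → ends 31
  offset at 31 (size 8, align 1) → ends 39
  total 39 bytes, alignment 1
48 − 39 = 9

9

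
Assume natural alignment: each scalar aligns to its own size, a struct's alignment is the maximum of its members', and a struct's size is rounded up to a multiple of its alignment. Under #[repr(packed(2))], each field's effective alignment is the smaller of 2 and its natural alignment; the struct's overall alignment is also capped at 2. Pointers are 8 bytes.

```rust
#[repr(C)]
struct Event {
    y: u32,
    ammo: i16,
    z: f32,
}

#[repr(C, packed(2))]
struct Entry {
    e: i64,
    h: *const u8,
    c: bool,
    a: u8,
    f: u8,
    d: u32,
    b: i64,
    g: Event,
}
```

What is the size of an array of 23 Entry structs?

Event: 0..4  y  (4B, 4-aligned); 4..6  ammo  (2B, 2-aligned); 6..8  -- padding (2B); 8..12  z  (4B, 4-aligned); sizeof = 12, alignof = 4
0..8  e  (8B, 2-aligned)
8..16  h  (8B, 2-aligned)
16..17  c  (1B, 1-aligned)
17..18  a  (1B, 1-aligned)
18..19  f  (1B, 1-aligned)
19..20  -- padding (1B)
20..24  d  (4B, 2-aligned)
24..32  b  (8B, 2-aligned)
32..44  g  (12B, 2-aligned)
sizeof = 44, alignof = 2
array of 23: 23 × 44 = 1012

1012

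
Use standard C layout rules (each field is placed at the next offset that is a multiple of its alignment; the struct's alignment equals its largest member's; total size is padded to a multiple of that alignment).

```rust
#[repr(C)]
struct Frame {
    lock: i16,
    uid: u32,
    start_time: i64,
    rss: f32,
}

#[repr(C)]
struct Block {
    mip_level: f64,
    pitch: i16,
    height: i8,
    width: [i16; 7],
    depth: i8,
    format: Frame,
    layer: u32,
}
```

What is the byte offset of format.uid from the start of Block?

36

Frame: lock at 0 (size 2, align 2) → ends 2; pad 2 to align 4 for uid; uid at 4 (size 4, align 4) → ends 8; start_time at 8 (size 8, align 8) → ends 16; rss at 16 (size 4, align 4) → ends 20; tail pad 4 to reach multiple of 8; total 24 bytes, alignment 8
mip_level at 0 (size 8, align 8) → ends 8
pitch at 8 (size 2, align 2) → ends 10
height at 10 (size 1, align 1) → ends 11
pad 1 to align 2 for width
width at 12 (size 14, align 2) → ends 26
depth at 26 (size 1, align 1) → ends 27
pad 5 to align 8 for format
format at 32 (size 24, align 8) → ends 56
within Frame: uid at 4
32 + 4 = 36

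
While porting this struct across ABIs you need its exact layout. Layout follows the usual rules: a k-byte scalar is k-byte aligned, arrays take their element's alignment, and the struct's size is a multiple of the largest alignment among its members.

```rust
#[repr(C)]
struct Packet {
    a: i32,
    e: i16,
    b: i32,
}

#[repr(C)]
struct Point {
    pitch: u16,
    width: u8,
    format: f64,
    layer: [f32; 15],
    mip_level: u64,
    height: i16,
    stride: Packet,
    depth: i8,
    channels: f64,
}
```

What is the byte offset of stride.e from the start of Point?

Packet: @0: a [4B, align 4] → 4; @4: e [2B, align 2] → 6; +2 pad (align 4); @8: b [4B, align 4] → 12; size 12, align 4
@0: pitch [2B, align 2] → 2
@2: width [1B, align 1] → 3
+5 pad (align 8)
@8: format [8B, align 8] → 16
@16: layer [60B, align 4] → 76
+4 pad (align 8)
@80: mip_level [8B, align 8] → 88
@88: height [2B, align 2] → 90
+2 pad (align 4)
@92: stride [12B, align 4] → 104
within Packet: e at 4
92 + 4 = 96

96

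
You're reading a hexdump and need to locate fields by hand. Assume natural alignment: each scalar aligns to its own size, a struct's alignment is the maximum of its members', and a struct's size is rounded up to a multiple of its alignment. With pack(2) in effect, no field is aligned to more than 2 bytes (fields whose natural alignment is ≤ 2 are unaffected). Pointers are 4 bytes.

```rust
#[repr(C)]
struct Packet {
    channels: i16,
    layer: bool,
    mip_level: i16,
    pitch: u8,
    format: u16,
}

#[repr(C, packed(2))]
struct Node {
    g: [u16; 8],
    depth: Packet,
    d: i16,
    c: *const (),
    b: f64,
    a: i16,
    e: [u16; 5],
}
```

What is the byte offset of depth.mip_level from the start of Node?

20

Packet: @0: channels [2B, align 2] → 2; @2: layer [1B, align 1] → 3; +1 pad (align 2); @4: mip_level [2B, align 2] → 6; @6: pitch [1B, align 1] → 7; +1 pad (align 2); @8: format [2B, align 2] → 10; size 10, align 2
@0: g [16B, align 2] → 16
@16: depth [10B, align 2] → 26
within Packet: mip_level at 4
16 + 4 = 20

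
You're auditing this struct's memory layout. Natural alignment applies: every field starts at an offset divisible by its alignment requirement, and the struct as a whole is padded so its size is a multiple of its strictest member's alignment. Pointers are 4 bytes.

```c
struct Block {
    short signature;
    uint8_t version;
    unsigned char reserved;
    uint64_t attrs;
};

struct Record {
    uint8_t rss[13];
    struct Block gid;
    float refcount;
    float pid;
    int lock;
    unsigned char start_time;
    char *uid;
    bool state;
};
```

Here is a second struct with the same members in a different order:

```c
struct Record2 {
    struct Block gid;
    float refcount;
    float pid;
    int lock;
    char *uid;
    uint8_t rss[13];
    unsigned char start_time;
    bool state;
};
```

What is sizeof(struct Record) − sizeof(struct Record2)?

Block: @0: signature [2B, align 2] → 2; @2: version [1B, align 1] → 3; @3: reserved [1B, align 1] → 4; +4 pad (align 8); @8: attrs [8B, align 8] → 16; size 16, align 8
@0: rss [13B, align 1] → 13
+3 pad (align 8)
@16: gid [16B, align 8] → 32
@32: refcount [4B, align 4] → 36
@36: pid [4B, align 4] → 40
@40: lock [4B, align 4] → 44
@44: start_time [1B, align 1] → 45
+3 pad (align 4)
@48: uid [4B, align 4] → 52
@52: state [1B, align 1] → 53
+3 tail pad (align 8)
size 56, align 8
— Record2 —
@0: gid [16B, align 8] → 16
@16: refcount [4B, align 4] → 20
@20: pid [4B, align 4] → 24
@24: lock [4B, align 4] → 28
@28: uid [4B, align 4] → 32
@32: rss [13B, align 1] → 45
@45: start_time [1B, align 1] → 46
@46: state [1B, align 1] → 47
+1 tail pad (align 8)
size 48, align 8
56 − 48 = 8

8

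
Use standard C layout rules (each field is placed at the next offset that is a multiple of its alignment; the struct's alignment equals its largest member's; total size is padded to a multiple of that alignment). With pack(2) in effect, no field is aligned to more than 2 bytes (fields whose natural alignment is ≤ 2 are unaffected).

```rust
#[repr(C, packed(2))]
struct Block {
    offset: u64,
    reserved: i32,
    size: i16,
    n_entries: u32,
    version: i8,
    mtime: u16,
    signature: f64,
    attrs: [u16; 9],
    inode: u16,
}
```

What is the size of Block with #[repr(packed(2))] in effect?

@0: offset [8B, align 2] → 8
@8: reserved [4B, align 2] → 12
@12: size [2B, align 2] → 14
@14: n_entries [4B, align 2] → 18
@18: version [1B, align 1] → 19
+1 pad (align 2)
@20: mtime [2B, align 2] → 22
@22: signature [8B, align 2] → 30
@30: attrs [18B, align 2] → 48
@48: inode [2B, align 2] → 50
size 50, align 2

50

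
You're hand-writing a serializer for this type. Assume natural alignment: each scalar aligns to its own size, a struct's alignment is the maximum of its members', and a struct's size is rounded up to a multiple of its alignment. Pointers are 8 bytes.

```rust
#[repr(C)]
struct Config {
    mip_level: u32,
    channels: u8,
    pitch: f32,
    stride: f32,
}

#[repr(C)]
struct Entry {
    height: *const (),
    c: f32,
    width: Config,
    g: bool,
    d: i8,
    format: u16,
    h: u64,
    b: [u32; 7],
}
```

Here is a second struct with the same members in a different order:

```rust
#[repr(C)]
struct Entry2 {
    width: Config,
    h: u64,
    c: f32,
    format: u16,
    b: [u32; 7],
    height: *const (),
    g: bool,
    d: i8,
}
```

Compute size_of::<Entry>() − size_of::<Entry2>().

-8

Config: @0: mip_level [4B, align 4] → 4; @4: channels [1B, align 1] → 5; +3 pad (align 4); @8: pitch [4B, align 4] → 12; @12: stride [4B, align 4] → 16; size 16, align 4
@0: height [8B, align 8] → 8
@8: c [4B, align 4] → 12
@12: width [16B, align 4] → 28
@28: g [1B, align 1] → 29
@29: d [1B, align 1] → 30
@30: format [2B, align 2] → 32
@32: h [8B, align 8] → 40
@40: b [28B, align 4] → 68
+4 tail pad (align 8)
size 72, align 8
— Entry2 —
@0: width [16B, align 4] → 16
@16: h [8B, align 8] → 24
@24: c [4B, align 4] → 28
@28: format [2B, align 2] → 30
+2 pad (align 4)
@32: b [28B, align 4] → 60
+4 pad (align 8)
@64: height [8B, align 8] → 72
@72: g [1B, align 1] → 73
@73: d [1B, align 1] → 74
+6 tail pad (align 8)
size 80, align 8
72 − 80 = -8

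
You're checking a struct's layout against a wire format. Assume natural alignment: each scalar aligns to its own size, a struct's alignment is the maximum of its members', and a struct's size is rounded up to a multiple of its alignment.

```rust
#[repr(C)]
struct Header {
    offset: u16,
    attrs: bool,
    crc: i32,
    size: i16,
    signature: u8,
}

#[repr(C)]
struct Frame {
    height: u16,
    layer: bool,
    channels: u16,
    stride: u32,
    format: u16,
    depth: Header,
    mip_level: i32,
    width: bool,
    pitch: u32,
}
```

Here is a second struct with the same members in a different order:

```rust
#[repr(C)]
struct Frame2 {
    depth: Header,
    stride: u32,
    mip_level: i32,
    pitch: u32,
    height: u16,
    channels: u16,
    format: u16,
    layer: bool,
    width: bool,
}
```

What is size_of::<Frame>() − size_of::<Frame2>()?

8

Header: 0..2  offset  (2B, 2-aligned); 2..3  attrs  (1B, 1-aligned); 3..4  -- padding (1B); 4..8  crc  (4B, 4-aligned); 8..10  size  (2B, 2-aligned); 10..11  signature  (1B, 1-aligned); 11..12  -- tail padding (1B); sizeof = 12, alignof = 4
0..2  height  (2B, 2-aligned)
2..3  layer  (1B, 1-aligned)
3..4  -- padding (1B)
4..6  channels  (2B, 2-aligned)
6..8  -- padding (2B)
8..12  stride  (4B, 4-aligned)
12..14  format  (2B, 2-aligned)
14..16  -- padding (2B)
16..28  depth  (12B, 4-aligned)
28..32  mip_level  (4B, 4-aligned)
32..33  width  (1B, 1-aligned)
33..36  -- padding (3B)
36..40  pitch  (4B, 4-aligned)
sizeof = 40, alignof = 4
— Frame2 —
0..12  depth  (12B, 4-aligned)
12..16  stride  (4B, 4-aligned)
16..20  mip_level  (4B, 4-aligned)
20..24  pitch  (4B, 4-aligned)
24..26  height  (2B, 2-aligned)
26..28  channels  (2B, 2-aligned)
28..30  format  (2B, 2-aligned)
30..31  layer  (1B, 1-aligned)
31..32  width  (1B, 1-aligned)
sizeof = 32, alignof = 4
40 − 32 = 8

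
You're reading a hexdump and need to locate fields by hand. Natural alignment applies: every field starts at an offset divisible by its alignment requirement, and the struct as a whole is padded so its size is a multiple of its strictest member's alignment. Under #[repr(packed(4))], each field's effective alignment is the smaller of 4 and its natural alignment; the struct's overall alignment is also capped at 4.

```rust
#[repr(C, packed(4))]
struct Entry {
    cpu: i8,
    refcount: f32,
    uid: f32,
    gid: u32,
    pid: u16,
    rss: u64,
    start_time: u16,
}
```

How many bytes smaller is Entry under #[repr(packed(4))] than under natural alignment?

natural layout:
  @0: cpu [1B, align 1] → 1
  +3 pad (align 4)
  @4: refcount [4B, align 4] → 8
  @8: uid [4B, align 4] → 12
  @12: gid [4B, align 4] → 16
  @16: pid [2B, align 2] → 18
  +6 pad (align 8)
  @24: rss [8B, align 8] → 32
  @32: start_time [2B, align 2] → 34
  +6 tail pad (align 8)
  size 40, align 8
packed(4) layout:
  @0: cpu [1B, align 1] → 1
  +3 pad (align 4)
  @4: refcount [4B, align 4] → 8
  @8: uid [4B, align 4] → 12
  @12: gid [4B, align 4] → 16
  @16: pid [2B, align 2] → 18
  +2 pad (align 4)
  @20: rss [8B, align 4] → 28
  @28: start_time [2B, align 2] → 30
  +2 tail pad (align 4)
  size 32, align 4
40 − 32 = 8

8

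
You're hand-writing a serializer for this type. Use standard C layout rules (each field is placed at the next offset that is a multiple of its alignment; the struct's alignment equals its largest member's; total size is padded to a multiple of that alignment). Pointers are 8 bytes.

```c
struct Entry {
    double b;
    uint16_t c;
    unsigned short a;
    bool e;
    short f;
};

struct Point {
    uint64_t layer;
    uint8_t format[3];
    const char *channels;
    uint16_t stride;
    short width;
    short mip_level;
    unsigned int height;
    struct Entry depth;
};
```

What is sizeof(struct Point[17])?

952

Entry: 0..8  b  (8B, 8-aligned); 8..10  c  (2B, 2-aligned); 10..12  a  (2B, 2-aligned); 12..13  e  (1B, 1-aligned); 13..14  -- padding (1B); 14..16  f  (2B, 2-aligned); sizeof = 16, alignof = 8
0..8  layer  (8B, 8-aligned)
8..11  format  (3B, 1-aligned)
11..16  -- padding (5B)
16..24  channels  (8B, 8-aligned)
24..26  stride  (2B, 2-aligned)
26..28  width  (2B, 2-aligned)
28..30  mip_level  (2B, 2-aligned)
30..32  -- padding (2B)
32..36  height  (4B, 4-aligned)
36..40  -- padding (4B)
40..56  depth  (16B, 8-aligned)
sizeof = 56, alignof = 8
array of 17: 17 × 56 = 952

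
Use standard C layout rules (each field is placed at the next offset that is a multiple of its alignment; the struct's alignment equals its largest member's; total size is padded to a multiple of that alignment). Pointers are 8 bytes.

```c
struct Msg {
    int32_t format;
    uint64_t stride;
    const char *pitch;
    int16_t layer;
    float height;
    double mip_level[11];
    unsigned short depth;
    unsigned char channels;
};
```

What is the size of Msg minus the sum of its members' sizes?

11

format at 0 (size 4, align 4) → ends 4
pad 4 to align 8 for stride
stride at 8 (size 8, align 8) → ends 16
pitch at 16 (size 8, align 8) → ends 24
layer at 24 (size 2, align 2) → ends 26
pad 2 to align 4 for height
height at 28 (size 4, align 4) → ends 32
mip_level at 32 (size 88, align 8) → ends 120
depth at 120 (size 2, align 2) → ends 122
channels at 122 (size 1, align 1) → ends 123
tail pad 5 to reach multiple of 8
total 128 bytes, alignment 8
data bytes 117, size 128 → padding 11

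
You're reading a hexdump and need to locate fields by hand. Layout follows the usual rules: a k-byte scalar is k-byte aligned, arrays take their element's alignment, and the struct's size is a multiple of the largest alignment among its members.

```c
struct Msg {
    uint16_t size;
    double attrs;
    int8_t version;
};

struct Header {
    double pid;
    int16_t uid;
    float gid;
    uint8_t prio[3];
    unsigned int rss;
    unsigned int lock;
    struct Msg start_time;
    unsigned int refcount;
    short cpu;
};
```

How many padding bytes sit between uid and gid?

2

Msg: @0: size [2B, align 2] → 2; +6 pad (align 8); @8: attrs [8B, align 8] → 16; @16: version [1B, align 1] → 17; +7 tail pad (align 8); size 24, align 8
@0: pid [8B, align 8] → 8
@8: uid [2B, align 2] → 10
+2 pad (align 4)
@12: gid [4B, align 4] → 16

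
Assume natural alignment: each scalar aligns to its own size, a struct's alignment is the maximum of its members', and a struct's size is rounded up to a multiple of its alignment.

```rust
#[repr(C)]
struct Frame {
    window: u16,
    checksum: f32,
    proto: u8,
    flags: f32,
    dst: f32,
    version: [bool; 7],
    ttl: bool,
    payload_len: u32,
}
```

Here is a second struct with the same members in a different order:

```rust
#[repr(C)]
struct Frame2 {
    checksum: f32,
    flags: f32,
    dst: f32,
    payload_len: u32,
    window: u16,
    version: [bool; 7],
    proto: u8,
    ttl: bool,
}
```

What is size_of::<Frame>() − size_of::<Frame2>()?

4

0..2  window  (2B, 2-aligned)
2..4  -- padding (2B)
4..8  checksum  (4B, 4-aligned)
8..9  proto  (1B, 1-aligned)
9..12  -- padding (3B)
12..16  flags  (4B, 4-aligned)
16..20  dst  (4B, 4-aligned)
20..27  version  (7B, 1-aligned)
27..28  ttl  (1B, 1-aligned)
28..32  payload_len  (4B, 4-aligned)
sizeof = 32, alignof = 4
— Frame2 —
0..4  checksum  (4B, 4-aligned)
4..8  flags  (4B, 4-aligned)
8..12  dst  (4B, 4-aligned)
12..16  payload_len  (4B, 4-aligned)
16..18  window  (2B, 2-aligned)
18..25  version  (7B, 1-aligned)
25..26  proto  (1B, 1-aligned)
26..27  ttl  (1B, 1-aligned)
27..28  -- tail padding (1B)
sizeof = 28, alignof = 4
32 − 28 = 4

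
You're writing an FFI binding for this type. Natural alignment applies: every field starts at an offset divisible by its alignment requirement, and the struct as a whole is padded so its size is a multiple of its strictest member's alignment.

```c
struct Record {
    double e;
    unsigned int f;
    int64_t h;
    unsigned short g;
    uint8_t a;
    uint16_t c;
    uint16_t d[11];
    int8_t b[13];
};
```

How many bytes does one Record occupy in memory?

0..8  e  (8B, 8-aligned)
8..12  f  (4B, 4-aligned)
12..16  -- padding (4B)
16..24  h  (8B, 8-aligned)
24..26  g  (2B, 2-aligned)
26..27  a  (1B, 1-aligned)
27..28  -- padding (1B)
28..30  c  (2B, 2-aligned)
30..52  d  (22B, 2-aligned)
52..65  b  (13B, 1-aligned)
65..72  -- tail padding (7B)
sizeof = 72, alignof = 8

72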